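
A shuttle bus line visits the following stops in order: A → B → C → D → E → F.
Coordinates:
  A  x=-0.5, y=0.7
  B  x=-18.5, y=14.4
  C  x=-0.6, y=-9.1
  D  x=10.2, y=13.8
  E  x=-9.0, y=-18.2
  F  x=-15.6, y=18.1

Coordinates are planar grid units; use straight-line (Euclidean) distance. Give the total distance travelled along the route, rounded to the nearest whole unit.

Leg distances:
A→B: 22.6  (cumulative 22.6)
B→C: 29.5  (cumulative 52.2)
C→D: 25.3  (cumulative 77.5)
D→E: 37.3  (cumulative 114.8)
E→F: 36.9  (cumulative 151.7)
Total route length ≈ 152.

152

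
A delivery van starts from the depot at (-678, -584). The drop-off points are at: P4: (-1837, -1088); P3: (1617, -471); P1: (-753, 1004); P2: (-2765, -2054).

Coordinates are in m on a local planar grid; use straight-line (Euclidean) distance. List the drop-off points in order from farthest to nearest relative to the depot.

P2, P3, P1, P4

Distances from the depot:
P2 (-2765, -2054): 2552.7 m
P3 (1617, -471): 2297.8 m
P1 (-753, 1004): 1589.8 m
P4 (-1837, -1088): 1263.8 m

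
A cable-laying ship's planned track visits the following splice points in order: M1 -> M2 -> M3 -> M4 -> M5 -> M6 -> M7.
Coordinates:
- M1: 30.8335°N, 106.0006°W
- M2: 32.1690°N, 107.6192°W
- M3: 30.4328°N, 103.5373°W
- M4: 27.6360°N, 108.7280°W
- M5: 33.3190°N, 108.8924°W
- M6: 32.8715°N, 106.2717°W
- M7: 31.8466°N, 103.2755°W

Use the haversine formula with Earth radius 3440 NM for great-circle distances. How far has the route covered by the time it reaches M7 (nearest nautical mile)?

Leg distances:
M1→M2: 115.3 NM  (cumulative 115.3 NM)
M2→M3: 233.9 NM  (cumulative 349.2 NM)
M3→M4: 320.0 NM  (cumulative 669.2 NM)
M4→M5: 341.3 NM  (cumulative 1010.5 NM)
M5→M6: 134.5 NM  (cumulative 1145.0 NM)
M6→M7: 163.9 NM  (cumulative 1309.0 NM)
Cumulative distance at M7 ≈ 1309 NM.

1309 NM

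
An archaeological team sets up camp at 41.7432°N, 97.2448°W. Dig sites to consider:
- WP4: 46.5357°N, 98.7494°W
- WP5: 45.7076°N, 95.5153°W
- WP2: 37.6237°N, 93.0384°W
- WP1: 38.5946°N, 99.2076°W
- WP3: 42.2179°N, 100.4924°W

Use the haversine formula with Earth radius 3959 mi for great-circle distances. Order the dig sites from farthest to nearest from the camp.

Distances from the camp:
WP2 37.6237°N, 93.0384°W: 361.9 mi
WP4 46.5357°N, 98.7494°W: 339.4 mi
WP5 45.7076°N, 95.5153°W: 287.2 mi
WP1 38.5946°N, 99.2076°W: 241.0 mi
WP3 42.2179°N, 100.4924°W: 170.0 mi

WP2, WP4, WP5, WP1, WP3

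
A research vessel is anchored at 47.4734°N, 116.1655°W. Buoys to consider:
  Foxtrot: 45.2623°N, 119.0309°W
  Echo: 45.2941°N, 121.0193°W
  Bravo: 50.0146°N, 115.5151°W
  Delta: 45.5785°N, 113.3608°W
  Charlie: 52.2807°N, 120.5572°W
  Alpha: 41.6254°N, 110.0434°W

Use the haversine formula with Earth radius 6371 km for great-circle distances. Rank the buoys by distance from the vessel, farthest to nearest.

Alpha, Charlie, Echo, Foxtrot, Delta, Bravo

Distances from the vessel:
Alpha 41.6254°N, 110.0434°W: 810.7 km
Charlie 52.2807°N, 120.5572°W: 620.0 km
Echo 45.2941°N, 121.0193°W: 444.1 km
Foxtrot 45.2623°N, 119.0309°W: 329.8 km
Delta 45.5785°N, 113.3608°W: 300.7 km
Bravo 50.0146°N, 115.5151°W: 286.6 km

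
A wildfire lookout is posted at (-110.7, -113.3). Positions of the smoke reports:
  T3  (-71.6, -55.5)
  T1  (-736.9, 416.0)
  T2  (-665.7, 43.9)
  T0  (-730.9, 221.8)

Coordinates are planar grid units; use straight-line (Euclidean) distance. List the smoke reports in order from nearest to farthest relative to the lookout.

T3, T2, T0, T1

Distance from the lookout at (-110.7, -113.3) to each:
T3 (-71.6, -55.5): 69.8
T2 (-665.7, 43.9): 576.8
T0 (-730.9, 221.8): 704.9
T1 (-736.9, 416.0): 819.9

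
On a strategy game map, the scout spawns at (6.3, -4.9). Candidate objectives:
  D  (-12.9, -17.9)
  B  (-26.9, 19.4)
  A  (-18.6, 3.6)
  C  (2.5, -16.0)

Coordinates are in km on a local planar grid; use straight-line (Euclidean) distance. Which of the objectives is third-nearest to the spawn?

A

Distances from the spawn ((6.3, -4.9)):
C: 11.7 km
D: 23.2 km
A: 26.3 km
B: 41.1 km
The third-nearest is A at 26.3 km.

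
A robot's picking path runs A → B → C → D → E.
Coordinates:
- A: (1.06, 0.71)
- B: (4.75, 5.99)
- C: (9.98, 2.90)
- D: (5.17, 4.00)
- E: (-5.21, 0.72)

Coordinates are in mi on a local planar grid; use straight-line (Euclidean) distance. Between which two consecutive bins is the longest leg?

Leg distances:
A→B: 6.4 mi
B→C: 6.1 mi
C→D: 4.9 mi
D→E: 10.9 mi
The longest leg is D–E at 10.9 mi.

D–E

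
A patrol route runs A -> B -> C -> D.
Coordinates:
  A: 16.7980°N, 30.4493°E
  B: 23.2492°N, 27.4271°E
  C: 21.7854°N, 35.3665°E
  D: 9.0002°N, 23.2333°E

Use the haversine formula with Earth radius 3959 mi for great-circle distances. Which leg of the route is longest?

Leg distances:
A→B: 487.0 mi
B→C: 516.7 mi
C→D: 1195.9 mi
The longest leg is C–D at 1195.9 mi.

C–D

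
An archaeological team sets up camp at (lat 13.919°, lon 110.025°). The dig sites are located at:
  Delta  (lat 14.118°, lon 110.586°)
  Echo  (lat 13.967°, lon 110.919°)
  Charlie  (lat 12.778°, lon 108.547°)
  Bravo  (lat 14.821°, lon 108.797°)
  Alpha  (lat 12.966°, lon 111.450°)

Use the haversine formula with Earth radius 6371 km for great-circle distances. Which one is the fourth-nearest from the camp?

Alpha

Distances from the camp ((lat 13.919°, lon 110.025°)):
Delta: 64.4 km
Echo: 96.6 km
Bravo: 166.0 km
Alpha: 187.0 km
Charlie: 204.1 km
The fourth-nearest is Alpha at 187.0 km.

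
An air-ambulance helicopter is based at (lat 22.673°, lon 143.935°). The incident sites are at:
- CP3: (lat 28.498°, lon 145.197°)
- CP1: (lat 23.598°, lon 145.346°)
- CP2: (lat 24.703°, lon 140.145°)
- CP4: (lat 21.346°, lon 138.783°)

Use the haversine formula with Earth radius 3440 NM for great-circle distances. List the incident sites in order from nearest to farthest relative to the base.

CP1, CP2, CP4, CP3

Distance from the base at (lat 22.673°, lon 143.935°) to each:
CP1 (lat 23.598°, lon 145.346°): 95.7 NM
CP2 (lat 24.703°, lon 140.145°): 241.4 NM
CP4 (lat 21.346°, lon 138.783°): 297.6 NM
CP3 (lat 28.498°, lon 145.197°): 356.3 NM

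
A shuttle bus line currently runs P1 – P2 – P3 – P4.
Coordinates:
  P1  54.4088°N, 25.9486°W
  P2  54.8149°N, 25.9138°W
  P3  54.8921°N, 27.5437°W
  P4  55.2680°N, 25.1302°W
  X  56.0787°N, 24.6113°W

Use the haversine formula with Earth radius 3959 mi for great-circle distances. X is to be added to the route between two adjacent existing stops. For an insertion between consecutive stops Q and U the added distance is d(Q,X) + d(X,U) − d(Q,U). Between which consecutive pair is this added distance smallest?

between P3 and P4

Added distance for inserting X between each consecutive pair:
P1–P2: 199.9 mi
P2–P3: 177.2 mi
P3–P4: 101.7 mi
Smallest added distance is 101.7 mi, inserting between P3 and P4.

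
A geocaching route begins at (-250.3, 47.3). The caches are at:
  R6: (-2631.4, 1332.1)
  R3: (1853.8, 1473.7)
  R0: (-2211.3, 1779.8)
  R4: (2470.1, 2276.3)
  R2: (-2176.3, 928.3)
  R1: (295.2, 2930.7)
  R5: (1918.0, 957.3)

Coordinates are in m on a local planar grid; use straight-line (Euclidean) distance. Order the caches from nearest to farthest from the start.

R2, R5, R3, R0, R6, R1, R4

Distance from the start at (-250.3, 47.3) to each:
R2 (-2176.3, 928.3): 2117.9 m
R5 (1918.0, 957.3): 2351.5 m
R3 (1853.8, 1473.7): 2542.0 m
R0 (-2211.3, 1779.8): 2616.7 m
R6 (-2631.4, 1332.1): 2705.6 m
R1 (295.2, 2930.7): 2934.5 m
R4 (2470.1, 2276.3): 3517.0 m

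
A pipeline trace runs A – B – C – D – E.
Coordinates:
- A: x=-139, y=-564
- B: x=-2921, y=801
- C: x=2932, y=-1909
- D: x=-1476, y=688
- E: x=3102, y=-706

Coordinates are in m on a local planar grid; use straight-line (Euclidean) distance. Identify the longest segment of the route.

Leg distances:
A→B: 3098.8 m
B→C: 6449.9 m
C→D: 5116.1 m
D→E: 4785.5 m
The longest leg is B–C at 6449.9 m.

B–C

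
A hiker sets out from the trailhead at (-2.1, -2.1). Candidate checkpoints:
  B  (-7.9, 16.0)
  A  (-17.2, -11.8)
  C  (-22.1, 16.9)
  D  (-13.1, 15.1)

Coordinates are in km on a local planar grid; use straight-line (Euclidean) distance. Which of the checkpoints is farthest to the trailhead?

C

Distances from the trailhead ((-2.1, -2.1)):
C: 27.6 km
D: 20.4 km
B: 19.0 km
A: 17.9 km
The farthest is C at 27.6 km.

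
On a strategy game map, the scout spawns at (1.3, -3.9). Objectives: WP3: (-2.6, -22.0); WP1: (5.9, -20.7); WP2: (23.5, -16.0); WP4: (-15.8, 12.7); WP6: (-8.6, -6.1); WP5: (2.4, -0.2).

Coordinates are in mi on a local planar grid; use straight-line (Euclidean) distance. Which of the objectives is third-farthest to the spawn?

Distances from the spawn ((1.3, -3.9)):
WP2: 25.3 mi
WP4: 23.8 mi
WP3: 18.5 mi
WP1: 17.4 mi
WP6: 10.1 mi
WP5: 3.9 mi
The third-farthest is WP3 at 18.5 mi.

WP3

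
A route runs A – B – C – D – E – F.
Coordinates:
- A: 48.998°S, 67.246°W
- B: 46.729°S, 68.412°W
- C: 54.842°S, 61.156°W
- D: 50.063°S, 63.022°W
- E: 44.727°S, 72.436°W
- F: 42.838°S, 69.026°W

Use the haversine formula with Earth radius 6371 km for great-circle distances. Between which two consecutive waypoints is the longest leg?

B–C

Leg distances:
A→B: 266.9 km
B→C: 1035.1 km
C→D: 546.2 km
D→E: 923.0 km
E→F: 345.0 km
The longest leg is B–C at 1035.1 km.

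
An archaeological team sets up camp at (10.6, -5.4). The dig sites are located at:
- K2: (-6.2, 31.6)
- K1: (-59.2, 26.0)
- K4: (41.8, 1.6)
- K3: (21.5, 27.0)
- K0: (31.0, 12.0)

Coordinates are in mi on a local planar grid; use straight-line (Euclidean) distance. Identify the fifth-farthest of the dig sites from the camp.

Distances from the camp ((10.6, -5.4)):
K1: 76.5 mi
K2: 40.6 mi
K3: 34.2 mi
K4: 32.0 mi
K0: 26.8 mi
The fifth-farthest is K0 at 26.8 mi.

K0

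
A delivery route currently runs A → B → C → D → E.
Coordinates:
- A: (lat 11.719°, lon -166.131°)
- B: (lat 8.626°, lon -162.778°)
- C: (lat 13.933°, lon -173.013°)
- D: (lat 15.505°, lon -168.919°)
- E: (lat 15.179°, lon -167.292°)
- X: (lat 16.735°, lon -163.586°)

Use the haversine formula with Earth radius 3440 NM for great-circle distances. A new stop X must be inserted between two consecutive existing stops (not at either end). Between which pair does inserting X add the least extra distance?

between B and C

Added distance for inserting X between each consecutive pair:
A–B: 553.2 NM
B–C: 378.8 NM
C–D: 631.6 NM
D–E: 453.5 NM
Smallest added distance is 378.8 NM, inserting between B and C.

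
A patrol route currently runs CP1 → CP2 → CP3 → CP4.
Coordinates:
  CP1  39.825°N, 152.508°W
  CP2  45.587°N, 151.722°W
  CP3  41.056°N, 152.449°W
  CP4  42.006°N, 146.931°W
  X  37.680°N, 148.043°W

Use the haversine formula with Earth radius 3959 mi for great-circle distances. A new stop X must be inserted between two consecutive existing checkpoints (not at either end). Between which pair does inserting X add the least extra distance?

between CP3 and CP4

Added distance for inserting X between each consecutive pair:
CP1–CP2: 460.7 mi
CP2–CP3: 594.4 mi
CP3–CP4: 343.1 mi
Smallest added distance is 343.1 mi, inserting between CP3 and CP4.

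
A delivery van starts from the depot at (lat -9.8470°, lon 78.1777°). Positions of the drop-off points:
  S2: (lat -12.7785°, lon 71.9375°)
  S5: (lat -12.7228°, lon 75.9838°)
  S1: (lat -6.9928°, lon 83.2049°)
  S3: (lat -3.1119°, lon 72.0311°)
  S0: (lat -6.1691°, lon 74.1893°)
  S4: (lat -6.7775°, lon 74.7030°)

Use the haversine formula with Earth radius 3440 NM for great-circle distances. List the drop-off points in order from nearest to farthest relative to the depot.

Distances from the depot:
S5 (lat -12.7228°, lon 75.9838°): 215.6 NM
S4 (lat -6.7775°, lon 74.7030°): 276.7 NM
S0 (lat -6.1691°, lon 74.1893°): 324.0 NM
S1 (lat -6.9928°, lon 83.2049°): 344.2 NM
S2 (lat -12.7785°, lon 71.9375°): 407.3 NM
S3 (lat -3.1119°, lon 72.0311°): 545.7 NM

S5, S4, S0, S1, S2, S3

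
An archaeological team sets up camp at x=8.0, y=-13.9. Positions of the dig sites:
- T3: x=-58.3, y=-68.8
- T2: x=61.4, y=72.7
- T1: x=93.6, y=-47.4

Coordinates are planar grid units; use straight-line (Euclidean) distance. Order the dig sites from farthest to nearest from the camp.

Distance from the camp at x=8.0, y=-13.9 to each:
T2 x=61.4, y=72.7: 101.7
T1 x=93.6, y=-47.4: 91.9
T3 x=-58.3, y=-68.8: 86.1

T2, T1, T3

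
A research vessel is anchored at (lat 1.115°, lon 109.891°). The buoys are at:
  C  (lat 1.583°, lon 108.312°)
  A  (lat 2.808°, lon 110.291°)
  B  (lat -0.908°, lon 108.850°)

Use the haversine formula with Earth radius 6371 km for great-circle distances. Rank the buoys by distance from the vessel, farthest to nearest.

Distances from the vessel:
B (lat -0.908°, lon 108.850°): 253.0 km
A (lat 2.808°, lon 110.291°): 193.4 km
C (lat 1.583°, lon 108.312°): 183.1 km

B, A, C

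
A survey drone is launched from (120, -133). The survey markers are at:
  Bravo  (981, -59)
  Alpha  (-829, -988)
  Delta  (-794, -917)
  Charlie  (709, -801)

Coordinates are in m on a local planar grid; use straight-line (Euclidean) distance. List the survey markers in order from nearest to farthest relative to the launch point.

Bravo, Charlie, Delta, Alpha

Computing each straight-line distance from (120, -133):
Bravo (981, -59): 864.2 m
Charlie (709, -801): 890.6 m
Delta (-794, -917): 1204.2 m
Alpha (-829, -988): 1277.4 m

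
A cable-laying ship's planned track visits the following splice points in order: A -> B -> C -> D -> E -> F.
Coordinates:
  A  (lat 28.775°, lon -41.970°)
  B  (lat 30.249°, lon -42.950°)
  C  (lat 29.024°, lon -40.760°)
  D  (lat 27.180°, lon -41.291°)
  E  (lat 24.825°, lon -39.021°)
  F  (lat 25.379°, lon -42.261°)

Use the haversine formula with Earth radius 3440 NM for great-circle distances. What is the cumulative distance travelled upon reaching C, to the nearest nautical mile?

Leg distances:
A→B: 102.2 NM  (cumulative 102.2 NM)
B→C: 135.9 NM  (cumulative 238.1 NM)
Cumulative distance at C ≈ 238 NM.

238 NM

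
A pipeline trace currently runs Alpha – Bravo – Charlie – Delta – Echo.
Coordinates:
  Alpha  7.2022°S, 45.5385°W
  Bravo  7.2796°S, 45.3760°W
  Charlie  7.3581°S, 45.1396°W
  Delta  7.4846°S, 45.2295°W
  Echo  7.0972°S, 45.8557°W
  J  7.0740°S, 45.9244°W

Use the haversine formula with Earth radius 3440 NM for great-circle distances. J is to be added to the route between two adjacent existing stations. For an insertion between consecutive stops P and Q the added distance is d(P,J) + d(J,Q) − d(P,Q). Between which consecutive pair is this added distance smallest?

Added distance for inserting J between each consecutive pair:
Alpha–Bravo: 48.4 NM
Bravo–Charlie: 69.8 NM
Charlie–Delta: 88.6 NM
Delta–Echo: 8.5 NM
Smallest added distance is 8.5 NM, inserting between Delta and Echo.

between Delta and Echo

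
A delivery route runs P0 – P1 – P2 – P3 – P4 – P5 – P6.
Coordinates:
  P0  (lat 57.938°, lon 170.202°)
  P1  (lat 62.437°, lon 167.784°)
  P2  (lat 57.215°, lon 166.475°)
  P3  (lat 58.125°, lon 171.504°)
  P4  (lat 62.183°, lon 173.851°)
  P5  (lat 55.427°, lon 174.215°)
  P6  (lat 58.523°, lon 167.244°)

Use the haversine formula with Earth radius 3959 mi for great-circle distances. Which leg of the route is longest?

Leg distances:
P0→P1: 321.7 mi
P1→P2: 363.7 mi
P2→P3: 196.1 mi
P3→P4: 291.7 mi
P4→P5: 467.0 mi
P5→P6: 338.4 mi
The longest leg is P4–P5 at 467.0 mi.

P4–P5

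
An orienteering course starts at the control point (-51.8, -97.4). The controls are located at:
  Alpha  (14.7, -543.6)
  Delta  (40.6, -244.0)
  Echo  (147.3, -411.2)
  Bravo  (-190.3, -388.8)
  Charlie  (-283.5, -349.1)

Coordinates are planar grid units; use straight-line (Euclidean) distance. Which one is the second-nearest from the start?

Bravo

Distance to each, sorted:
Delta: 173.3
Bravo: 322.6
Charlie: 342.1
Echo: 371.6
Alpha: 451.1
The second-nearest is Bravo at 322.6.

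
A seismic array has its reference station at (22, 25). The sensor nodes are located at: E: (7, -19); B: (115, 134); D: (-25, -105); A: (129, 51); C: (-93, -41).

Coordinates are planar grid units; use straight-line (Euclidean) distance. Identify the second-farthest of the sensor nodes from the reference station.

Distance to each, sorted:
B: 143.3
D: 138.2
C: 132.6
A: 110.1
E: 46.5
The second-farthest is D at 138.2.

D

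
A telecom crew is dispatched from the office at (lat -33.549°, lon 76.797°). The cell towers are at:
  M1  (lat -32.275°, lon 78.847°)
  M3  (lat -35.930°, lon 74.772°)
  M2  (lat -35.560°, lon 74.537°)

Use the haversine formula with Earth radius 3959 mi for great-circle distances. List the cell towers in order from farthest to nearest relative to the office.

M3, M2, M1

Computing each great-circle distance from (lat -33.549°, lon 76.797°):
M3 (lat -35.930°, lon 74.772°): 200.7 mi
M2 (lat -35.560°, lon 74.537°): 189.3 mi
M1 (lat -32.275°, lon 78.847°): 147.9 mi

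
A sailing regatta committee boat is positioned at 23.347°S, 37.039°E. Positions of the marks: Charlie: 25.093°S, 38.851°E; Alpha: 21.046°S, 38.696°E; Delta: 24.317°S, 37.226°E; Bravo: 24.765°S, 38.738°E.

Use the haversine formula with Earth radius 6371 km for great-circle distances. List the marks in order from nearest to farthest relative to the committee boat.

Delta, Bravo, Charlie, Alpha

Computing each great-circle distance from 23.347°S, 37.039°E:
Delta 24.317°S, 37.226°E: 109.5 km
Bravo 24.765°S, 38.738°E: 233.7 km
Charlie 25.093°S, 38.851°E: 267.3 km
Alpha 21.046°S, 38.696°E: 307.5 km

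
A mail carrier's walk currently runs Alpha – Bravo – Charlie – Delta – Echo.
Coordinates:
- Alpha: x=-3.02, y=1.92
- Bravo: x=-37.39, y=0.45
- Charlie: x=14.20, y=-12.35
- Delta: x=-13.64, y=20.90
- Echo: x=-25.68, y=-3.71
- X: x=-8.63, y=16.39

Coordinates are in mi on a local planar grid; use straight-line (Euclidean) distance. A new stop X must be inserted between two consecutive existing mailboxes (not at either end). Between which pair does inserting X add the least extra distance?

between Charlie and Delta

Added distance for inserting X between each consecutive pair:
Alpha–Bravo: 14.0 mi
Bravo–Charlie: 16.4 mi
Charlie–Delta: 0.1 mi
Delta–Echo: 5.7 mi
Smallest added distance is 0.1 mi, inserting between Charlie and Delta.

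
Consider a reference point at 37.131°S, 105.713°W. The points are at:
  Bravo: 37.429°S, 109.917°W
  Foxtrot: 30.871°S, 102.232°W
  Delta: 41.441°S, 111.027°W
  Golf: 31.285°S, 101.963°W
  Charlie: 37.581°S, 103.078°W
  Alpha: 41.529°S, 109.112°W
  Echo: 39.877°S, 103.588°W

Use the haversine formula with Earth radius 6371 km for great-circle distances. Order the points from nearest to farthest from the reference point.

Distance from the reference point at 37.131°S, 105.713°W to each:
Charlie 37.581°S, 103.078°W: 238.2 km
Echo 39.877°S, 103.588°W: 356.9 km
Bravo 37.429°S, 109.917°W: 373.4 km
Alpha 41.529°S, 109.112°W: 569.6 km
Delta 41.441°S, 111.027°W: 662.2 km
Golf 31.285°S, 101.963°W: 735.7 km
Foxtrot 30.871°S, 102.232°W: 766.3 km

Charlie, Echo, Bravo, Alpha, Delta, Golf, Foxtrot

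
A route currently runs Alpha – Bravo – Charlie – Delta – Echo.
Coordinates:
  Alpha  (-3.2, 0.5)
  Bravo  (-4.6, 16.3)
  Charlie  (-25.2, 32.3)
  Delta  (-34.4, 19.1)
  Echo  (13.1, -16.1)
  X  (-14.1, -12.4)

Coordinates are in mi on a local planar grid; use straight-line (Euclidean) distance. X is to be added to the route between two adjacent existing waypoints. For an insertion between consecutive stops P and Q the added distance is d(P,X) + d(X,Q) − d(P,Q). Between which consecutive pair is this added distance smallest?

between Delta and Echo

Added distance for inserting X between each consecutive pair:
Alpha–Bravo: 31.3 mi
Bravo–Charlie: 50.2 mi
Charlie–Delta: 67.4 mi
Delta–Echo: 5.8 mi
Smallest added distance is 5.8 mi, inserting between Delta and Echo.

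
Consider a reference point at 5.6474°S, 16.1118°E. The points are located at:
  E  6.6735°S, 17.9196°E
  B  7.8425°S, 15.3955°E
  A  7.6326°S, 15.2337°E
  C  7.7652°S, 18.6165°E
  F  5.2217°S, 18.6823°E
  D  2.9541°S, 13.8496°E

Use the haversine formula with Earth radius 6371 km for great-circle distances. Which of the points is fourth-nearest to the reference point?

F

Distances from the reference point (5.6474°S, 16.1118°E):
E: 230.1 km
A: 241.1 km
B: 256.6 km
F: 288.5 km
C: 363.3 km
D: 390.6 km
The fourth-nearest is F at 288.5 km.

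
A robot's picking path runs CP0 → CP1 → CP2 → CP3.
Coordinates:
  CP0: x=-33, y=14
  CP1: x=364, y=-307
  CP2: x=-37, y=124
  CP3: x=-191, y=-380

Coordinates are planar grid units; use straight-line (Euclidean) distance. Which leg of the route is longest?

Leg distances:
CP0→CP1: 510.5
CP1→CP2: 588.7
CP2→CP3: 527.0
The longest leg is CP1–CP2 at 588.7.

CP1–CP2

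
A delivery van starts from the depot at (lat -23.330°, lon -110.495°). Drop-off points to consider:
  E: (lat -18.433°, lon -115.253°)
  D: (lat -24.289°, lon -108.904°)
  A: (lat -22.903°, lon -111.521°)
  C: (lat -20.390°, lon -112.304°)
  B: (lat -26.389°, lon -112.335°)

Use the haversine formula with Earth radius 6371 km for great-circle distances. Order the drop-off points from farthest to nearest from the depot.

Distances from the depot:
E (lat -18.433°, lon -115.253°): 735.3 km
B (lat -26.389°, lon -112.335°): 387.5 km
C (lat -20.390°, lon -112.304°): 376.4 km
D (lat -24.289°, lon -108.904°): 193.8 km
A (lat -22.903°, lon -111.521°): 115.2 km

E, B, C, D, A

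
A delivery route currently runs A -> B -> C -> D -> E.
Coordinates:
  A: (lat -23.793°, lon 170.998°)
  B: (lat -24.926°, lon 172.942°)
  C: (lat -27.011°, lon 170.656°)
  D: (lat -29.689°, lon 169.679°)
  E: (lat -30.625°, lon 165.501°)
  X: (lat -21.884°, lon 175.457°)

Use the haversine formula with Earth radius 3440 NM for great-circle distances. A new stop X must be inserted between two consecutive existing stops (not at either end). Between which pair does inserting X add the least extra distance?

between A and B

Added distance for inserting X between each consecutive pair:
A–B: 375.0 NM
B–C: 457.9 NM
C–D: 798.5 NM
D–E: 1088.4 NM
Smallest added distance is 375.0 NM, inserting between A and B.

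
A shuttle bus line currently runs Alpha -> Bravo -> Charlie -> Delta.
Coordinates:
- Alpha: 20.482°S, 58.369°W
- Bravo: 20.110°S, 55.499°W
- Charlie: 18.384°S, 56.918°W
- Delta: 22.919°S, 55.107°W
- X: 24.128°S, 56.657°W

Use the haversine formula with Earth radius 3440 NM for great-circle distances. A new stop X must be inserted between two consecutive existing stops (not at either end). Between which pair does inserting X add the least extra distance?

Added distance for inserting X between each consecutive pair:
Alpha–Bravo: 325.2 NM
Bravo–Charlie: 463.7 NM
Charlie–Delta: 166.5 NM
Smallest added distance is 166.5 NM, inserting between Charlie and Delta.

between Charlie and Delta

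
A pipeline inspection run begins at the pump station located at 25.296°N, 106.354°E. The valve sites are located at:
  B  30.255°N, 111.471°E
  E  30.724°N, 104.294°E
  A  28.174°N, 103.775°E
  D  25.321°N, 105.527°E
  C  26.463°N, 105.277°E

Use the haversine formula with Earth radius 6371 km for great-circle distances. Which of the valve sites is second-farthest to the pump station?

Distance to each, sorted:
B: 746.4 km
E: 636.5 km
A: 409.9 km
C: 168.7 km
D: 83.2 km
The second-farthest is E at 636.5 km.

E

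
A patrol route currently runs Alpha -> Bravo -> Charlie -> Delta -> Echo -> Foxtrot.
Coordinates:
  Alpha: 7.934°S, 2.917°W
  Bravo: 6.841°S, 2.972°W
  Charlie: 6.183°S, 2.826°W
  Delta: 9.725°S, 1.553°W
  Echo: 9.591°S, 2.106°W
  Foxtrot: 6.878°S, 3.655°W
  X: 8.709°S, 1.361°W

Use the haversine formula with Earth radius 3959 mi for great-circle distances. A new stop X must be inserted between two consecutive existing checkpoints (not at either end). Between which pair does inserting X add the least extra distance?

between Charlie and Delta

Added distance for inserting X between each consecutive pair:
Alpha–Bravo: 213.3 mi
Bravo–Charlie: 324.6 mi
Charlie–Delta: 13.0 mi
Delta–Echo: 112.0 mi
Echo–Foxtrot: 65.7 mi
Smallest added distance is 13.0 mi, inserting between Charlie and Delta.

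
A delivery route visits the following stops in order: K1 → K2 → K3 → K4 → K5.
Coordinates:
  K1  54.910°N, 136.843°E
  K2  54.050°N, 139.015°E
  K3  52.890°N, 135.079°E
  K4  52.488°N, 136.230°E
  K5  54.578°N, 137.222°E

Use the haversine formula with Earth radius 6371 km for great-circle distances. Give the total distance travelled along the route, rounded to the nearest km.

791 km

Leg distances:
K1→K2: 169.8 km  (cumulative 169.8 km)
K2→K3: 290.6 km  (cumulative 460.4 km)
K3→K4: 89.5 km  (cumulative 550.0 km)
K4→K5: 241.5 km  (cumulative 791.4 km)
Total route length ≈ 791 km.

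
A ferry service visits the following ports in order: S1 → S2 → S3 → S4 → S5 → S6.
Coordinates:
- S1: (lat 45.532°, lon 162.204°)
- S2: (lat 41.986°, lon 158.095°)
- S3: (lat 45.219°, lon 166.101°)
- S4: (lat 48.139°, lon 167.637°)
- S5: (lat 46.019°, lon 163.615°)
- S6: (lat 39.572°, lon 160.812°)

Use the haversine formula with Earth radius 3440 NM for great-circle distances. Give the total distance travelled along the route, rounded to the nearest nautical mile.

Leg distances:
S1→S2: 277.5 NM  (cumulative 277.5 NM)
S2→S3: 398.3 NM  (cumulative 675.8 NM)
S3→S4: 186.4 NM  (cumulative 862.2 NM)
S4→S5: 207.9 NM  (cumulative 1070.1 NM)
S5→S6: 406.2 NM  (cumulative 1476.3 NM)
Total route length ≈ 1476 NM.

1476 NM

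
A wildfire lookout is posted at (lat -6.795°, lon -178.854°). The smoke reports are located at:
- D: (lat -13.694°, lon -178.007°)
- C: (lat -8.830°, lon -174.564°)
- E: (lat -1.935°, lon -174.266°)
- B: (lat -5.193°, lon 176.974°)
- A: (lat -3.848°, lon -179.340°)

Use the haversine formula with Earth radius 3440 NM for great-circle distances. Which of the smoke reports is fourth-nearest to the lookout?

Distances from the lookout ((lat -6.795°, lon -178.854°)):
A: 179.3 NM
B: 267.0 NM
C: 282.9 NM
E: 400.7 NM
D: 417.2 NM
The fourth-nearest is E at 400.7 NM.

E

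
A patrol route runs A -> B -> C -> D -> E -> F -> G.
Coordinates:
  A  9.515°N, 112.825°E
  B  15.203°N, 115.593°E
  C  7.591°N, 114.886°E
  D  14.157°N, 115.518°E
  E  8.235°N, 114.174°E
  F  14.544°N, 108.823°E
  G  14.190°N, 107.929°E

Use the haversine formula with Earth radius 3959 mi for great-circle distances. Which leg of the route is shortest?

Leg distances:
A→B: 435.1 mi
B→C: 528.1 mi
C→D: 455.7 mi
D→E: 419.2 mi
E→F: 566.8 mi
F→G: 64.6 mi
The shortest leg is F–G at 64.6 mi.

F–G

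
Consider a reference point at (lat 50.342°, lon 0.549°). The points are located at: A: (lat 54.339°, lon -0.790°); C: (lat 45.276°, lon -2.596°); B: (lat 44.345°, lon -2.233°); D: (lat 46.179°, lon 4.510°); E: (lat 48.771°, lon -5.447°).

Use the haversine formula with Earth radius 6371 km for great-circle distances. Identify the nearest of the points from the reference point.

A

Distance to each, sorted:
A: 453.6 km
E: 466.3 km
D: 547.8 km
C: 610.2 km
B: 698.9 km
The nearest is A at 453.6 km.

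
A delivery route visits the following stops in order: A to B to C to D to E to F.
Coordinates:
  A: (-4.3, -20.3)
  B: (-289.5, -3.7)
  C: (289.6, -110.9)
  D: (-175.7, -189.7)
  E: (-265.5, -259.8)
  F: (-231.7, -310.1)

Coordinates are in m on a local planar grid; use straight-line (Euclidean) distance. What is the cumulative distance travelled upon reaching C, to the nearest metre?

Leg distances:
A→B: 285.7 m  (cumulative 285.7 m)
B→C: 588.9 m  (cumulative 874.6 m)
Cumulative distance at C ≈ 875 m.

875 m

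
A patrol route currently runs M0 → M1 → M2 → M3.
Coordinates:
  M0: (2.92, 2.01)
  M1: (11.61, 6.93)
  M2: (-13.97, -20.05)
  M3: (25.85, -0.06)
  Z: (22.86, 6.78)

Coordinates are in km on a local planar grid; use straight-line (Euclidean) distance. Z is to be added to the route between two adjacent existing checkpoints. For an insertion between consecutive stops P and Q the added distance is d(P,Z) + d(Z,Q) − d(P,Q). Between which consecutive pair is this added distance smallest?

Added distance for inserting Z between each consecutive pair:
M0–M1: 21.8 km
M1–M2: 19.6 km
M2–M3: 8.5 km
Smallest added distance is 8.5 km, inserting between M2 and M3.

between M2 and M3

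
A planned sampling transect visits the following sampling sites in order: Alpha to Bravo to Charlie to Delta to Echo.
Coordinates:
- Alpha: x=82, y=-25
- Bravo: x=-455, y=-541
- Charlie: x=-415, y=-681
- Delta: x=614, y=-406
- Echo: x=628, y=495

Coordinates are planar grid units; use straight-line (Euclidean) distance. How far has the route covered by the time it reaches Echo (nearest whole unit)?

2857

Leg distances:
Alpha→Bravo: 744.7  (cumulative 744.7)
Bravo→Charlie: 145.6  (cumulative 890.3)
Charlie→Delta: 1065.1  (cumulative 1955.4)
Delta→Echo: 901.1  (cumulative 2856.6)
Cumulative distance at Echo ≈ 2857.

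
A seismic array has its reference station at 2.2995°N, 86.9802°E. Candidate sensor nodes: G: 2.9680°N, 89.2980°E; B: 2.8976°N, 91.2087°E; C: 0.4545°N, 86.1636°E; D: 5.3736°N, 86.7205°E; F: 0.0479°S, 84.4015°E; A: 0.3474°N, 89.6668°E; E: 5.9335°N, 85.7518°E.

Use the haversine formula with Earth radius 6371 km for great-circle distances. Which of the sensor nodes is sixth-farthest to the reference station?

Distances from the reference station (2.2995°N, 86.9802°E):
B: 474.4 km
E: 426.4 km
F: 387.7 km
A: 369.2 km
D: 343.0 km
G: 268.0 km
C: 224.3 km
The sixth-farthest is G at 268.0 km.

G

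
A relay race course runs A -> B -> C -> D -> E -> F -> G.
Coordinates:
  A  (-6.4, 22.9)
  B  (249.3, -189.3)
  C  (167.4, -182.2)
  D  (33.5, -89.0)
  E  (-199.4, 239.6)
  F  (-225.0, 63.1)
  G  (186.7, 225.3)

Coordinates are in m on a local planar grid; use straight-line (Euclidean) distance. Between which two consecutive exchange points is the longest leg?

F–G

Leg distances:
A→B: 332.3 m
B→C: 82.2 m
C→D: 163.1 m
D→E: 402.8 m
E→F: 178.3 m
F→G: 442.5 m
The longest leg is F–G at 442.5 m.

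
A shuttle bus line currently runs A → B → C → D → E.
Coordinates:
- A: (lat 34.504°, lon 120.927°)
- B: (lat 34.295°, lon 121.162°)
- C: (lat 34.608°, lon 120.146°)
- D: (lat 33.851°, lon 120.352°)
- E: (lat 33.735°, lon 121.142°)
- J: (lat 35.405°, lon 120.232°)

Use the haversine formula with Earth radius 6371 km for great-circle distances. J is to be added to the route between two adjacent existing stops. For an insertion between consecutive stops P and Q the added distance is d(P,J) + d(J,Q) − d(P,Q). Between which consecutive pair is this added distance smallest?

between B and C

Added distance for inserting J between each consecutive pair:
A–B: 236.6 km
B–C: 139.3 km
C–D: 175.8 km
D–E: 302.5 km
Smallest added distance is 139.3 km, inserting between B and C.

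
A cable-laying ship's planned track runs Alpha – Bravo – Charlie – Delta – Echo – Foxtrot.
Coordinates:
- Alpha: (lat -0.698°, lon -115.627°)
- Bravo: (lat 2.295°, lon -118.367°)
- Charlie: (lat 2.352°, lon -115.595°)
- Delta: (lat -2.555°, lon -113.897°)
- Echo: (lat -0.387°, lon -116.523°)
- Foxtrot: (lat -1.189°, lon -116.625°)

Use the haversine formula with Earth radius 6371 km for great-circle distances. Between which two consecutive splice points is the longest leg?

Leg distances:
Alpha→Bravo: 451.2 km
Bravo→Charlie: 308.0 km
Charlie→Delta: 577.4 km
Delta→Echo: 378.6 km
Echo→Foxtrot: 89.9 km
The longest leg is Charlie–Delta at 577.4 km.

Charlie–Delta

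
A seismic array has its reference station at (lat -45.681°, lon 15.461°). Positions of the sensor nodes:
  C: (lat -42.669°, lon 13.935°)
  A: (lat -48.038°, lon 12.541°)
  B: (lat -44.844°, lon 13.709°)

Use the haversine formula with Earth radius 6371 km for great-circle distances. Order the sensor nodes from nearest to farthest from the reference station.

Computing each great-circle distance from (lat -45.681°, lon 15.461°):
B (lat -44.844°, lon 13.709°): 165.7 km
A (lat -48.038°, lon 12.541°): 343.4 km
C (lat -42.669°, lon 13.935°): 356.3 km

B, A, C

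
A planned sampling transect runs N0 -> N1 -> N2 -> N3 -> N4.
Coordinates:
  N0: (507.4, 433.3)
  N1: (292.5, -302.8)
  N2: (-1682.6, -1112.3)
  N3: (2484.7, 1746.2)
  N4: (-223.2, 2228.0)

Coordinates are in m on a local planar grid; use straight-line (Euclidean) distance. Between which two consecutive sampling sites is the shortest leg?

Leg distances:
N0→N1: 766.8 m
N1→N2: 2134.6 m
N2→N3: 5053.5 m
N3→N4: 2750.4 m
The shortest leg is N0–N1 at 766.8 m.

N0–N1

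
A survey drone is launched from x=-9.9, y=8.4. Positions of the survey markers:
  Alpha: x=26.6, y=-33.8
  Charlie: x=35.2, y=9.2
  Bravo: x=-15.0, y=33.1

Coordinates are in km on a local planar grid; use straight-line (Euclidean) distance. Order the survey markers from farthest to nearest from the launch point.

Alpha, Charlie, Bravo

Distance from the launch point at x=-9.9, y=8.4 to each:
Alpha x=26.6, y=-33.8: 55.8 km
Charlie x=35.2, y=9.2: 45.1 km
Bravo x=-15.0, y=33.1: 25.2 km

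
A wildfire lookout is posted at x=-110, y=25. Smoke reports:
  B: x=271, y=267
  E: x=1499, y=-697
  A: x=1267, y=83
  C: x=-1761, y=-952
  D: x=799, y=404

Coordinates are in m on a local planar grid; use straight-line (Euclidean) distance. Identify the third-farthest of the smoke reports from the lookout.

A

Distance to each, sorted:
C: 1918.4 m
E: 1763.6 m
A: 1378.2 m
D: 984.8 m
B: 451.4 m
The third-farthest is A at 1378.2 m.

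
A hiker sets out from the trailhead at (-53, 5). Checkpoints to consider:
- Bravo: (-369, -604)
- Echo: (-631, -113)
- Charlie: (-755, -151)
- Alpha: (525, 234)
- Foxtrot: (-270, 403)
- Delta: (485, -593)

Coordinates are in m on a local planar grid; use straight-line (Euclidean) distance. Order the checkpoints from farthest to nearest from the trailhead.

Delta, Charlie, Bravo, Alpha, Echo, Foxtrot

Distances from the trailhead:
Delta (485, -593): 804.4 m
Charlie (-755, -151): 719.1 m
Bravo (-369, -604): 686.1 m
Alpha (525, 234): 621.7 m
Echo (-631, -113): 589.9 m
Foxtrot (-270, 403): 453.3 m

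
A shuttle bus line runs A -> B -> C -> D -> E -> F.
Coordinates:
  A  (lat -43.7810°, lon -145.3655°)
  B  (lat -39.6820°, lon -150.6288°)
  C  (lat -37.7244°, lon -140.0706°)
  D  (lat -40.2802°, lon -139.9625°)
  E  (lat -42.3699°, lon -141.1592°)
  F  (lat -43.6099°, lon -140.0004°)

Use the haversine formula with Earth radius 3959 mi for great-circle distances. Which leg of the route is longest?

Leg distances:
A→B: 392.1 mi
B→C: 584.8 mi
C→D: 176.7 mi
D→E: 157.2 mi
E→F: 103.8 mi
The longest leg is B–C at 584.8 mi.

B–C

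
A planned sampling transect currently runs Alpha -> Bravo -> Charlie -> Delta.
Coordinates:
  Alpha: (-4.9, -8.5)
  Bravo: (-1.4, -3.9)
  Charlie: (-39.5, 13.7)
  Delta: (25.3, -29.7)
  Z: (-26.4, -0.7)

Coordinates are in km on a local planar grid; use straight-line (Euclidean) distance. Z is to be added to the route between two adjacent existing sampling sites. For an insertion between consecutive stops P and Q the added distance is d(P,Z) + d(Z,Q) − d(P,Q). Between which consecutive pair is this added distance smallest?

between Charlie and Delta

Added distance for inserting Z between each consecutive pair:
Alpha–Bravo: 42.3 km
Bravo–Charlie: 2.7 km
Charlie–Delta: 0.8 km
Smallest added distance is 0.8 km, inserting between Charlie and Delta.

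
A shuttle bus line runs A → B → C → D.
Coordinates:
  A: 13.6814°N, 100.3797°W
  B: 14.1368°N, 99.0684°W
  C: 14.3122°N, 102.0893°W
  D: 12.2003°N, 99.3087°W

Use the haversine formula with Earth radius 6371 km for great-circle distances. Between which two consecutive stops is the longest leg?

Leg distances:
A→B: 150.3 km
B→C: 326.2 km
C→D: 381.7 km
The longest leg is C–D at 381.7 km.

C–D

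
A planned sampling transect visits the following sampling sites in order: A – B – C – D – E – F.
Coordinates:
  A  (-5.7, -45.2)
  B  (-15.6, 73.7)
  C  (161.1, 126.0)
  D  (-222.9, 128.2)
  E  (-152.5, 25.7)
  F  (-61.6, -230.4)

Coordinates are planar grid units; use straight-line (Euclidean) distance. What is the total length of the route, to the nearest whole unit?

Leg distances:
A→B: 119.3  (cumulative 119.3)
B→C: 184.3  (cumulative 303.6)
C→D: 384.0  (cumulative 687.6)
D→E: 124.3  (cumulative 811.9)
E→F: 271.8  (cumulative 1083.7)
Total route length ≈ 1084.

1084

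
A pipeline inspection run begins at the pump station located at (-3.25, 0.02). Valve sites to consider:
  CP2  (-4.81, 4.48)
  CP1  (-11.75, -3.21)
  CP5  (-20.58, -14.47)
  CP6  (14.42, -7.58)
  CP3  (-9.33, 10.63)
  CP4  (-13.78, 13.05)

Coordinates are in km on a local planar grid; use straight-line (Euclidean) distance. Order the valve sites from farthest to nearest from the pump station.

CP5, CP6, CP4, CP3, CP1, CP2

Computing each straight-line distance from (-3.25, 0.02):
CP5 (-20.58, -14.47): 22.6 km
CP6 (14.42, -7.58): 19.2 km
CP4 (-13.78, 13.05): 16.8 km
CP3 (-9.33, 10.63): 12.2 km
CP1 (-11.75, -3.21): 9.1 km
CP2 (-4.81, 4.48): 4.7 km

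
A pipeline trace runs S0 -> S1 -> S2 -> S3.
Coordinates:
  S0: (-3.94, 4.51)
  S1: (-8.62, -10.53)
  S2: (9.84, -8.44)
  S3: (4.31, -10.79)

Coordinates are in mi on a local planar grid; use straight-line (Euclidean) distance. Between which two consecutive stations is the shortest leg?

Leg distances:
S0→S1: 15.8 mi
S1→S2: 18.6 mi
S2→S3: 6.0 mi
The shortest leg is S2–S3 at 6.0 mi.

S2–S3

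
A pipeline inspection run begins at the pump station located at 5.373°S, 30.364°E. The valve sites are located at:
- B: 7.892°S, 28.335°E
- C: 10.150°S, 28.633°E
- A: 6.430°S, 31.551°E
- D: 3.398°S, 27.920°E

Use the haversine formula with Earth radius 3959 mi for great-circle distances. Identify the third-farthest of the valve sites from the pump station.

Distances from the pump station (5.373°S, 30.364°E):
C: 350.7 mi
B: 222.9 mi
D: 216.7 mi
A: 109.5 mi
The third-farthest is D at 216.7 mi.

D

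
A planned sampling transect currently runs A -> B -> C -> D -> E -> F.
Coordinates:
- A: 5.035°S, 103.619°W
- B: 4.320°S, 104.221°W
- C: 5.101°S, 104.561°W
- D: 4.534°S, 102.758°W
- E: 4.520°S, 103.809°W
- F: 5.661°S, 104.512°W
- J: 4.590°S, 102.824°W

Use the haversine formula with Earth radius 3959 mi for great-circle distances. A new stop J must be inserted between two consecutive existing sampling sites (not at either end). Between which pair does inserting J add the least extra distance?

Added distance for inserting J between each consecutive pair:
A–B: 96.3 mi
B–C: 163.9 mi
C–D: 0.5 mi
D–E: 1.6 mi
E–F: 113.3 mi
Smallest added distance is 0.5 mi, inserting between C and D.

between C and D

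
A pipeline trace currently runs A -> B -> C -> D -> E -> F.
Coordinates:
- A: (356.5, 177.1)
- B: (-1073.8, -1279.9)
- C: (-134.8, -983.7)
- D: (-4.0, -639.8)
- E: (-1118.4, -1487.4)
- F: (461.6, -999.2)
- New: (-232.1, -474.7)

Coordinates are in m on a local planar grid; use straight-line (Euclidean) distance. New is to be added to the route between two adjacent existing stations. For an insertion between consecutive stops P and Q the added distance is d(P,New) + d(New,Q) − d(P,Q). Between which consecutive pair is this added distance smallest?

Added distance for inserting New between each consecutive pair:
A–B: 1.3 m
B–C: 698.4 m
C–D: 431.9 m
D–E: 227.2 m
E–F: 561.7 m
Smallest added distance is 1.3 m, inserting between A and B.

between A and B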